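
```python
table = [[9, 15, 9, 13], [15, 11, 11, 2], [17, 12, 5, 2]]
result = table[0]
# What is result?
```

table has 3 rows. Row 0 is [9, 15, 9, 13].

[9, 15, 9, 13]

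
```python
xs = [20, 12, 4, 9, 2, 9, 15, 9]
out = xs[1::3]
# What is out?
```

xs has length 8. The slice xs[1::3] selects indices [1, 4, 7] (1->12, 4->2, 7->9), giving [12, 2, 9].

[12, 2, 9]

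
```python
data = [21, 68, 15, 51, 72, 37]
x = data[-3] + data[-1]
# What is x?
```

data has length 6. Negative index -3 maps to positive index 6 + (-3) = 3. data[3] = 51.
data has length 6. Negative index -1 maps to positive index 6 + (-1) = 5. data[5] = 37.
Sum: 51 + 37 = 88.

88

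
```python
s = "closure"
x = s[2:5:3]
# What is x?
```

s has length 7. The slice s[2:5:3] selects indices [2] (2->'o'), giving 'o'.

'o'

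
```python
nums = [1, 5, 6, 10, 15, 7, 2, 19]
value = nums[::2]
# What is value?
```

nums has length 8. The slice nums[::2] selects indices [0, 2, 4, 6] (0->1, 2->6, 4->15, 6->2), giving [1, 6, 15, 2].

[1, 6, 15, 2]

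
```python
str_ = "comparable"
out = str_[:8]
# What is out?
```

str_ has length 10. The slice str_[:8] selects indices [0, 1, 2, 3, 4, 5, 6, 7] (0->'c', 1->'o', 2->'m', 3->'p', 4->'a', 5->'r', 6->'a', 7->'b'), giving 'comparab'.

'comparab'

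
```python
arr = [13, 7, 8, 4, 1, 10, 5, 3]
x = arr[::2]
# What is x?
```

arr has length 8. The slice arr[::2] selects indices [0, 2, 4, 6] (0->13, 2->8, 4->1, 6->5), giving [13, 8, 1, 5].

[13, 8, 1, 5]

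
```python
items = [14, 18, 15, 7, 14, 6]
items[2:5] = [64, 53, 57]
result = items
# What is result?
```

items starts as [14, 18, 15, 7, 14, 6] (length 6). The slice items[2:5] covers indices [2, 3, 4] with values [15, 7, 14]. Replacing that slice with [64, 53, 57] (same length) produces [14, 18, 64, 53, 57, 6].

[14, 18, 64, 53, 57, 6]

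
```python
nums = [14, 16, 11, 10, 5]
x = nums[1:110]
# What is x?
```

nums has length 5. The slice nums[1:110] selects indices [1, 2, 3, 4] (1->16, 2->11, 3->10, 4->5), giving [16, 11, 10, 5].

[16, 11, 10, 5]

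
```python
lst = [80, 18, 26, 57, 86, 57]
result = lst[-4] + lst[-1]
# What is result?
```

lst has length 6. Negative index -4 maps to positive index 6 + (-4) = 2. lst[2] = 26.
lst has length 6. Negative index -1 maps to positive index 6 + (-1) = 5. lst[5] = 57.
Sum: 26 + 57 = 83.

83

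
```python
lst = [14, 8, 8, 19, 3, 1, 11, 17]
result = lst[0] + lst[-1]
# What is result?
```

lst has length 8. lst[0] = 14.
lst has length 8. Negative index -1 maps to positive index 8 + (-1) = 7. lst[7] = 17.
Sum: 14 + 17 = 31.

31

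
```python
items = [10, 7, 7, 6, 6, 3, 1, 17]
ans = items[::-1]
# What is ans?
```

items has length 8. The slice items[::-1] selects indices [7, 6, 5, 4, 3, 2, 1, 0] (7->17, 6->1, 5->3, 4->6, 3->6, 2->7, 1->7, 0->10), giving [17, 1, 3, 6, 6, 7, 7, 10].

[17, 1, 3, 6, 6, 7, 7, 10]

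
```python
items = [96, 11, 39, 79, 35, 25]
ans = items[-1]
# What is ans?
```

items has length 6. Negative index -1 maps to positive index 6 + (-1) = 5. items[5] = 25.

25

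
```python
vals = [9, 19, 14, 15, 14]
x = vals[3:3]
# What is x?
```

vals has length 5. The slice vals[3:3] resolves to an empty index range, so the result is [].

[]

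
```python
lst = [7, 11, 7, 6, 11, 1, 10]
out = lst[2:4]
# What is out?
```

lst has length 7. The slice lst[2:4] selects indices [2, 3] (2->7, 3->6), giving [7, 6].

[7, 6]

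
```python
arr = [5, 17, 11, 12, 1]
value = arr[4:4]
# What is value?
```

arr has length 5. The slice arr[4:4] resolves to an empty index range, so the result is [].

[]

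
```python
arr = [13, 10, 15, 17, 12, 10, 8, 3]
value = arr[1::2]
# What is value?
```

arr has length 8. The slice arr[1::2] selects indices [1, 3, 5, 7] (1->10, 3->17, 5->10, 7->3), giving [10, 17, 10, 3].

[10, 17, 10, 3]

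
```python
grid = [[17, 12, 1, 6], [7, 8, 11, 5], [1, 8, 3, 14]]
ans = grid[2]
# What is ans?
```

grid has 3 rows. Row 2 is [1, 8, 3, 14].

[1, 8, 3, 14]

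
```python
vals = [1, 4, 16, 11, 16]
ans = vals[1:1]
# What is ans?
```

vals has length 5. The slice vals[1:1] resolves to an empty index range, so the result is [].

[]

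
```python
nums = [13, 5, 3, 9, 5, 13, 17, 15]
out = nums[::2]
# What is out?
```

nums has length 8. The slice nums[::2] selects indices [0, 2, 4, 6] (0->13, 2->3, 4->5, 6->17), giving [13, 3, 5, 17].

[13, 3, 5, 17]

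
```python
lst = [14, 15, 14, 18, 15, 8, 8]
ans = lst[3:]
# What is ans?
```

lst has length 7. The slice lst[3:] selects indices [3, 4, 5, 6] (3->18, 4->15, 5->8, 6->8), giving [18, 15, 8, 8].

[18, 15, 8, 8]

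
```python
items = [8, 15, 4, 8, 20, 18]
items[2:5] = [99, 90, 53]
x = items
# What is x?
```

items starts as [8, 15, 4, 8, 20, 18] (length 6). The slice items[2:5] covers indices [2, 3, 4] with values [4, 8, 20]. Replacing that slice with [99, 90, 53] (same length) produces [8, 15, 99, 90, 53, 18].

[8, 15, 99, 90, 53, 18]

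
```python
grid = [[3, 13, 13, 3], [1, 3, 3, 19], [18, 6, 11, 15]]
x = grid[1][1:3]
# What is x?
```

grid[1] = [1, 3, 3, 19]. grid[1] has length 4. The slice grid[1][1:3] selects indices [1, 2] (1->3, 2->3), giving [3, 3].

[3, 3]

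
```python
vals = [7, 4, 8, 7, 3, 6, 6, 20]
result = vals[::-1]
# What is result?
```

vals has length 8. The slice vals[::-1] selects indices [7, 6, 5, 4, 3, 2, 1, 0] (7->20, 6->6, 5->6, 4->3, 3->7, 2->8, 1->4, 0->7), giving [20, 6, 6, 3, 7, 8, 4, 7].

[20, 6, 6, 3, 7, 8, 4, 7]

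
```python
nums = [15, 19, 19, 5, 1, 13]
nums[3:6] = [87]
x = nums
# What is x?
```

nums starts as [15, 19, 19, 5, 1, 13] (length 6). The slice nums[3:6] covers indices [3, 4, 5] with values [5, 1, 13]. Replacing that slice with [87] (different length) produces [15, 19, 19, 87].

[15, 19, 19, 87]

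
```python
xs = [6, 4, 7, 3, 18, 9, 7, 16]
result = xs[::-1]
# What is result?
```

xs has length 8. The slice xs[::-1] selects indices [7, 6, 5, 4, 3, 2, 1, 0] (7->16, 6->7, 5->9, 4->18, 3->3, 2->7, 1->4, 0->6), giving [16, 7, 9, 18, 3, 7, 4, 6].

[16, 7, 9, 18, 3, 7, 4, 6]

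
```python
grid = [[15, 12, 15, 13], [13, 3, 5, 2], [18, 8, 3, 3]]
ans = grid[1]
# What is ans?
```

grid has 3 rows. Row 1 is [13, 3, 5, 2].

[13, 3, 5, 2]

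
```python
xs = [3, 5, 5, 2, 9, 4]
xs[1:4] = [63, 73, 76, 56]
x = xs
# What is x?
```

xs starts as [3, 5, 5, 2, 9, 4] (length 6). The slice xs[1:4] covers indices [1, 2, 3] with values [5, 5, 2]. Replacing that slice with [63, 73, 76, 56] (different length) produces [3, 63, 73, 76, 56, 9, 4].

[3, 63, 73, 76, 56, 9, 4]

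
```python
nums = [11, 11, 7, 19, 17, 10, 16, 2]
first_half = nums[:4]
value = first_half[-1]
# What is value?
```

nums has length 8. The slice nums[:4] selects indices [0, 1, 2, 3] (0->11, 1->11, 2->7, 3->19), giving [11, 11, 7, 19]. So first_half = [11, 11, 7, 19]. Then first_half[-1] = 19.

19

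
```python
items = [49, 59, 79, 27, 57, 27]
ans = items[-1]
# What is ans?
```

items has length 6. Negative index -1 maps to positive index 6 + (-1) = 5. items[5] = 27.

27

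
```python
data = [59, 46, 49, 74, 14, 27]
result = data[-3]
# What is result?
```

data has length 6. Negative index -3 maps to positive index 6 + (-3) = 3. data[3] = 74.

74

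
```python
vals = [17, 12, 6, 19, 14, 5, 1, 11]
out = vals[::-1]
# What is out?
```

vals has length 8. The slice vals[::-1] selects indices [7, 6, 5, 4, 3, 2, 1, 0] (7->11, 6->1, 5->5, 4->14, 3->19, 2->6, 1->12, 0->17), giving [11, 1, 5, 14, 19, 6, 12, 17].

[11, 1, 5, 14, 19, 6, 12, 17]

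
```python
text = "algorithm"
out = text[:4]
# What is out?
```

text has length 9. The slice text[:4] selects indices [0, 1, 2, 3] (0->'a', 1->'l', 2->'g', 3->'o'), giving 'algo'.

'algo'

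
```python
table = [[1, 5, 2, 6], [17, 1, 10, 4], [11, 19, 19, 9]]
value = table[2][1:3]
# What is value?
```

table[2] = [11, 19, 19, 9]. table[2] has length 4. The slice table[2][1:3] selects indices [1, 2] (1->19, 2->19), giving [19, 19].

[19, 19]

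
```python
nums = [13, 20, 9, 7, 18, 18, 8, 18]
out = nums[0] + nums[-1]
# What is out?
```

nums has length 8. nums[0] = 13.
nums has length 8. Negative index -1 maps to positive index 8 + (-1) = 7. nums[7] = 18.
Sum: 13 + 18 = 31.

31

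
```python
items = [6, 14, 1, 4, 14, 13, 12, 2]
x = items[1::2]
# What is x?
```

items has length 8. The slice items[1::2] selects indices [1, 3, 5, 7] (1->14, 3->4, 5->13, 7->2), giving [14, 4, 13, 2].

[14, 4, 13, 2]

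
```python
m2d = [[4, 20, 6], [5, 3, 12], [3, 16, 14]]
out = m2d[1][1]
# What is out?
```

m2d[1] = [5, 3, 12]. Taking column 1 of that row yields 3.

3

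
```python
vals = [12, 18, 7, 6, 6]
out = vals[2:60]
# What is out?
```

vals has length 5. The slice vals[2:60] selects indices [2, 3, 4] (2->7, 3->6, 4->6), giving [7, 6, 6].

[7, 6, 6]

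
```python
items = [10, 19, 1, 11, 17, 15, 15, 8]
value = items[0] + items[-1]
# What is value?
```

items has length 8. items[0] = 10.
items has length 8. Negative index -1 maps to positive index 8 + (-1) = 7. items[7] = 8.
Sum: 10 + 8 = 18.

18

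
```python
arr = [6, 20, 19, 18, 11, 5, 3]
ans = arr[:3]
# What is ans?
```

arr has length 7. The slice arr[:3] selects indices [0, 1, 2] (0->6, 1->20, 2->19), giving [6, 20, 19].

[6, 20, 19]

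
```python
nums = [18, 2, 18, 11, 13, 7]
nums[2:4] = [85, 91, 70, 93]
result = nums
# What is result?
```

nums starts as [18, 2, 18, 11, 13, 7] (length 6). The slice nums[2:4] covers indices [2, 3] with values [18, 11]. Replacing that slice with [85, 91, 70, 93] (different length) produces [18, 2, 85, 91, 70, 93, 13, 7].

[18, 2, 85, 91, 70, 93, 13, 7]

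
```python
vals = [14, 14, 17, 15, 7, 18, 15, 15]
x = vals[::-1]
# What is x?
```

vals has length 8. The slice vals[::-1] selects indices [7, 6, 5, 4, 3, 2, 1, 0] (7->15, 6->15, 5->18, 4->7, 3->15, 2->17, 1->14, 0->14), giving [15, 15, 18, 7, 15, 17, 14, 14].

[15, 15, 18, 7, 15, 17, 14, 14]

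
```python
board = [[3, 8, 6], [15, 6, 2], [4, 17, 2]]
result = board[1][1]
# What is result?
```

board[1] = [15, 6, 2]. Taking column 1 of that row yields 6.

6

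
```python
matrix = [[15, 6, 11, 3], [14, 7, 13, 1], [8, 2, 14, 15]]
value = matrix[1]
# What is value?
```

matrix has 3 rows. Row 1 is [14, 7, 13, 1].

[14, 7, 13, 1]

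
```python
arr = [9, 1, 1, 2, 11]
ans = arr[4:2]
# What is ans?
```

arr has length 5. The slice arr[4:2] resolves to an empty index range, so the result is [].

[]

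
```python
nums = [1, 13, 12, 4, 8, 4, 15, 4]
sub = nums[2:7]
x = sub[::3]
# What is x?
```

nums has length 8. The slice nums[2:7] selects indices [2, 3, 4, 5, 6] (2->12, 3->4, 4->8, 5->4, 6->15), giving [12, 4, 8, 4, 15]. So sub = [12, 4, 8, 4, 15]. sub has length 5. The slice sub[::3] selects indices [0, 3] (0->12, 3->4), giving [12, 4].

[12, 4]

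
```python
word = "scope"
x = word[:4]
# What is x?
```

word has length 5. The slice word[:4] selects indices [0, 1, 2, 3] (0->'s', 1->'c', 2->'o', 3->'p'), giving 'scop'.

'scop'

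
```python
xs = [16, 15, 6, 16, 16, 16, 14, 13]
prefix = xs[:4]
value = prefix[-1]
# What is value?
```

xs has length 8. The slice xs[:4] selects indices [0, 1, 2, 3] (0->16, 1->15, 2->6, 3->16), giving [16, 15, 6, 16]. So prefix = [16, 15, 6, 16]. Then prefix[-1] = 16.

16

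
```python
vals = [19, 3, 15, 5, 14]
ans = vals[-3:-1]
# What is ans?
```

vals has length 5. The slice vals[-3:-1] selects indices [2, 3] (2->15, 3->5), giving [15, 5].

[15, 5]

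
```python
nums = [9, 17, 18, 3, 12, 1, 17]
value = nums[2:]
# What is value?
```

nums has length 7. The slice nums[2:] selects indices [2, 3, 4, 5, 6] (2->18, 3->3, 4->12, 5->1, 6->17), giving [18, 3, 12, 1, 17].

[18, 3, 12, 1, 17]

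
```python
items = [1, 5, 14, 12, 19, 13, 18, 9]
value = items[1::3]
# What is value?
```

items has length 8. The slice items[1::3] selects indices [1, 4, 7] (1->5, 4->19, 7->9), giving [5, 19, 9].

[5, 19, 9]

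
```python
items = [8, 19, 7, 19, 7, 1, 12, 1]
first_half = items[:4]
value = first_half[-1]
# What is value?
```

items has length 8. The slice items[:4] selects indices [0, 1, 2, 3] (0->8, 1->19, 2->7, 3->19), giving [8, 19, 7, 19]. So first_half = [8, 19, 7, 19]. Then first_half[-1] = 19.

19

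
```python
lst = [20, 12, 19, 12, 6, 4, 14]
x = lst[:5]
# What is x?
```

lst has length 7. The slice lst[:5] selects indices [0, 1, 2, 3, 4] (0->20, 1->12, 2->19, 3->12, 4->6), giving [20, 12, 19, 12, 6].

[20, 12, 19, 12, 6]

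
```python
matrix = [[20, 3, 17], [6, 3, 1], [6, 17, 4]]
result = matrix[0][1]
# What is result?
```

matrix[0] = [20, 3, 17]. Taking column 1 of that row yields 3.

3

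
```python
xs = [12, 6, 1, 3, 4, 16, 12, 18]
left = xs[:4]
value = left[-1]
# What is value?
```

xs has length 8. The slice xs[:4] selects indices [0, 1, 2, 3] (0->12, 1->6, 2->1, 3->3), giving [12, 6, 1, 3]. So left = [12, 6, 1, 3]. Then left[-1] = 3.

3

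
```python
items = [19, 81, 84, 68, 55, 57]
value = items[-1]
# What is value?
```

items has length 6. Negative index -1 maps to positive index 6 + (-1) = 5. items[5] = 57.

57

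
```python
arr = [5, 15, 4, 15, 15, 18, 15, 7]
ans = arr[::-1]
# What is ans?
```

arr has length 8. The slice arr[::-1] selects indices [7, 6, 5, 4, 3, 2, 1, 0] (7->7, 6->15, 5->18, 4->15, 3->15, 2->4, 1->15, 0->5), giving [7, 15, 18, 15, 15, 4, 15, 5].

[7, 15, 18, 15, 15, 4, 15, 5]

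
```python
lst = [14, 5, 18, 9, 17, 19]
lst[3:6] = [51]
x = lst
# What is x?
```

lst starts as [14, 5, 18, 9, 17, 19] (length 6). The slice lst[3:6] covers indices [3, 4, 5] with values [9, 17, 19]. Replacing that slice with [51] (different length) produces [14, 5, 18, 51].

[14, 5, 18, 51]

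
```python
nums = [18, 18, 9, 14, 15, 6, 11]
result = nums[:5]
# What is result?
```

nums has length 7. The slice nums[:5] selects indices [0, 1, 2, 3, 4] (0->18, 1->18, 2->9, 3->14, 4->15), giving [18, 18, 9, 14, 15].

[18, 18, 9, 14, 15]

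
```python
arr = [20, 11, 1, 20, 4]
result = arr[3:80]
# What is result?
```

arr has length 5. The slice arr[3:80] selects indices [3, 4] (3->20, 4->4), giving [20, 4].

[20, 4]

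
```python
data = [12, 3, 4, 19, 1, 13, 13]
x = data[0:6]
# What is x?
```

data has length 7. The slice data[0:6] selects indices [0, 1, 2, 3, 4, 5] (0->12, 1->3, 2->4, 3->19, 4->1, 5->13), giving [12, 3, 4, 19, 1, 13].

[12, 3, 4, 19, 1, 13]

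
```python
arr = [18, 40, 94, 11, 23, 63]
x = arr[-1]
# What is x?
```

arr has length 6. Negative index -1 maps to positive index 6 + (-1) = 5. arr[5] = 63.

63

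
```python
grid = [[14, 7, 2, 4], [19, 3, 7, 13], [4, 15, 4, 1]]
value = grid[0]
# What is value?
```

grid has 3 rows. Row 0 is [14, 7, 2, 4].

[14, 7, 2, 4]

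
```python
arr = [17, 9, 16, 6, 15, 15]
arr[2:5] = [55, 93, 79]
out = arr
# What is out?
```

arr starts as [17, 9, 16, 6, 15, 15] (length 6). The slice arr[2:5] covers indices [2, 3, 4] with values [16, 6, 15]. Replacing that slice with [55, 93, 79] (same length) produces [17, 9, 55, 93, 79, 15].

[17, 9, 55, 93, 79, 15]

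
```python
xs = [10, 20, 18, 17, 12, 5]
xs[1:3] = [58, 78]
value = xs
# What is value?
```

xs starts as [10, 20, 18, 17, 12, 5] (length 6). The slice xs[1:3] covers indices [1, 2] with values [20, 18]. Replacing that slice with [58, 78] (same length) produces [10, 58, 78, 17, 12, 5].

[10, 58, 78, 17, 12, 5]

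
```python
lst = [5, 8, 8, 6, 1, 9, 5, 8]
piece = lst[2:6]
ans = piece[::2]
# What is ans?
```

lst has length 8. The slice lst[2:6] selects indices [2, 3, 4, 5] (2->8, 3->6, 4->1, 5->9), giving [8, 6, 1, 9]. So piece = [8, 6, 1, 9]. piece has length 4. The slice piece[::2] selects indices [0, 2] (0->8, 2->1), giving [8, 1].

[8, 1]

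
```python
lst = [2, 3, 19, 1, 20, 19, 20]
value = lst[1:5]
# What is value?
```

lst has length 7. The slice lst[1:5] selects indices [1, 2, 3, 4] (1->3, 2->19, 3->1, 4->20), giving [3, 19, 1, 20].

[3, 19, 1, 20]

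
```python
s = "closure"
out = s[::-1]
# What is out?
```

s has length 7. The slice s[::-1] selects indices [6, 5, 4, 3, 2, 1, 0] (6->'e', 5->'r', 4->'u', 3->'s', 2->'o', 1->'l', 0->'c'), giving 'erusolc'.

'erusolc'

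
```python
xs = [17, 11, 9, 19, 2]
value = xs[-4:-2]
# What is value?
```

xs has length 5. The slice xs[-4:-2] selects indices [1, 2] (1->11, 2->9), giving [11, 9].

[11, 9]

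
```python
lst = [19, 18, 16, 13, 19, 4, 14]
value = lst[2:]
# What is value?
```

lst has length 7. The slice lst[2:] selects indices [2, 3, 4, 5, 6] (2->16, 3->13, 4->19, 5->4, 6->14), giving [16, 13, 19, 4, 14].

[16, 13, 19, 4, 14]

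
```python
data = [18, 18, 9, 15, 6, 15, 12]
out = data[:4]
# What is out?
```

data has length 7. The slice data[:4] selects indices [0, 1, 2, 3] (0->18, 1->18, 2->9, 3->15), giving [18, 18, 9, 15].

[18, 18, 9, 15]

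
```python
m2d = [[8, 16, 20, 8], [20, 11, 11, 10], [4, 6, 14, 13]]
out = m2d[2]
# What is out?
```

m2d has 3 rows. Row 2 is [4, 6, 14, 13].

[4, 6, 14, 13]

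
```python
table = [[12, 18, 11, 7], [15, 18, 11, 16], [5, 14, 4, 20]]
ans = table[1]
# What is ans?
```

table has 3 rows. Row 1 is [15, 18, 11, 16].

[15, 18, 11, 16]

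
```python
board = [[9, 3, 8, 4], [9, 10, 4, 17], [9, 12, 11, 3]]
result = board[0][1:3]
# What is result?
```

board[0] = [9, 3, 8, 4]. board[0] has length 4. The slice board[0][1:3] selects indices [1, 2] (1->3, 2->8), giving [3, 8].

[3, 8]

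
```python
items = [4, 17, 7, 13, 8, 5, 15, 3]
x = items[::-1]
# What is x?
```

items has length 8. The slice items[::-1] selects indices [7, 6, 5, 4, 3, 2, 1, 0] (7->3, 6->15, 5->5, 4->8, 3->13, 2->7, 1->17, 0->4), giving [3, 15, 5, 8, 13, 7, 17, 4].

[3, 15, 5, 8, 13, 7, 17, 4]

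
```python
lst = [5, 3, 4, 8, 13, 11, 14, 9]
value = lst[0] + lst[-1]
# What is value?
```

lst has length 8. lst[0] = 5.
lst has length 8. Negative index -1 maps to positive index 8 + (-1) = 7. lst[7] = 9.
Sum: 5 + 9 = 14.

14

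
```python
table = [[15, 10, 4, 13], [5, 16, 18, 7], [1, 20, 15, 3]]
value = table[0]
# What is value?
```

table has 3 rows. Row 0 is [15, 10, 4, 13].

[15, 10, 4, 13]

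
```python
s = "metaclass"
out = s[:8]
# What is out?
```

s has length 9. The slice s[:8] selects indices [0, 1, 2, 3, 4, 5, 6, 7] (0->'m', 1->'e', 2->'t', 3->'a', 4->'c', 5->'l', 6->'a', 7->'s'), giving 'metaclas'.

'metaclas'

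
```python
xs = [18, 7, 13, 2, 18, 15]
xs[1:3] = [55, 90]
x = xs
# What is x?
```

xs starts as [18, 7, 13, 2, 18, 15] (length 6). The slice xs[1:3] covers indices [1, 2] with values [7, 13]. Replacing that slice with [55, 90] (same length) produces [18, 55, 90, 2, 18, 15].

[18, 55, 90, 2, 18, 15]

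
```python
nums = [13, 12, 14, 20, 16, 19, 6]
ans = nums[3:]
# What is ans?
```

nums has length 7. The slice nums[3:] selects indices [3, 4, 5, 6] (3->20, 4->16, 5->19, 6->6), giving [20, 16, 19, 6].

[20, 16, 19, 6]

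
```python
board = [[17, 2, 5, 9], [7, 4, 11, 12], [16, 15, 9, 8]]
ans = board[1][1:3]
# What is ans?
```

board[1] = [7, 4, 11, 12]. board[1] has length 4. The slice board[1][1:3] selects indices [1, 2] (1->4, 2->11), giving [4, 11].

[4, 11]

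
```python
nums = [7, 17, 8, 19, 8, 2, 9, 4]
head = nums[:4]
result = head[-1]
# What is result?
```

nums has length 8. The slice nums[:4] selects indices [0, 1, 2, 3] (0->7, 1->17, 2->8, 3->19), giving [7, 17, 8, 19]. So head = [7, 17, 8, 19]. Then head[-1] = 19.

19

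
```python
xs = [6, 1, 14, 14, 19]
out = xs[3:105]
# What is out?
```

xs has length 5. The slice xs[3:105] selects indices [3, 4] (3->14, 4->19), giving [14, 19].

[14, 19]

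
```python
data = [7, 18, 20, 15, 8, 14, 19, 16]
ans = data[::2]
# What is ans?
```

data has length 8. The slice data[::2] selects indices [0, 2, 4, 6] (0->7, 2->20, 4->8, 6->19), giving [7, 20, 8, 19].

[7, 20, 8, 19]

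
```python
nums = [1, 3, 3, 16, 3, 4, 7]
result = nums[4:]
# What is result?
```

nums has length 7. The slice nums[4:] selects indices [4, 5, 6] (4->3, 5->4, 6->7), giving [3, 4, 7].

[3, 4, 7]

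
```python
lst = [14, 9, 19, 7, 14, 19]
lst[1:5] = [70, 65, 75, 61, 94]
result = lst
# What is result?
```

lst starts as [14, 9, 19, 7, 14, 19] (length 6). The slice lst[1:5] covers indices [1, 2, 3, 4] with values [9, 19, 7, 14]. Replacing that slice with [70, 65, 75, 61, 94] (different length) produces [14, 70, 65, 75, 61, 94, 19].

[14, 70, 65, 75, 61, 94, 19]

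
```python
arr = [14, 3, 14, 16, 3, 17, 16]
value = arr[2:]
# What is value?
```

arr has length 7. The slice arr[2:] selects indices [2, 3, 4, 5, 6] (2->14, 3->16, 4->3, 5->17, 6->16), giving [14, 16, 3, 17, 16].

[14, 16, 3, 17, 16]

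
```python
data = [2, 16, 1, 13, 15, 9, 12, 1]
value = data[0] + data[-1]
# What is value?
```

data has length 8. data[0] = 2.
data has length 8. Negative index -1 maps to positive index 8 + (-1) = 7. data[7] = 1.
Sum: 2 + 1 = 3.

3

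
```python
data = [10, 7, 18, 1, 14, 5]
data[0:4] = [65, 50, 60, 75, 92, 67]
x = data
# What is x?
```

data starts as [10, 7, 18, 1, 14, 5] (length 6). The slice data[0:4] covers indices [0, 1, 2, 3] with values [10, 7, 18, 1]. Replacing that slice with [65, 50, 60, 75, 92, 67] (different length) produces [65, 50, 60, 75, 92, 67, 14, 5].

[65, 50, 60, 75, 92, 67, 14, 5]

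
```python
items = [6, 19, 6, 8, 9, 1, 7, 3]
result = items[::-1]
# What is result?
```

items has length 8. The slice items[::-1] selects indices [7, 6, 5, 4, 3, 2, 1, 0] (7->3, 6->7, 5->1, 4->9, 3->8, 2->6, 1->19, 0->6), giving [3, 7, 1, 9, 8, 6, 19, 6].

[3, 7, 1, 9, 8, 6, 19, 6]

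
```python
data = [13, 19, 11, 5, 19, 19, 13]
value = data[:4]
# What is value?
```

data has length 7. The slice data[:4] selects indices [0, 1, 2, 3] (0->13, 1->19, 2->11, 3->5), giving [13, 19, 11, 5].

[13, 19, 11, 5]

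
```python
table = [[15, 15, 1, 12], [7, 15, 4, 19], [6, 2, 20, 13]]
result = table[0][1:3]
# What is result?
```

table[0] = [15, 15, 1, 12]. table[0] has length 4. The slice table[0][1:3] selects indices [1, 2] (1->15, 2->1), giving [15, 1].

[15, 1]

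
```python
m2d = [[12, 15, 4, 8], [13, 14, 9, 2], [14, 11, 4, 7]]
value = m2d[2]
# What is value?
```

m2d has 3 rows. Row 2 is [14, 11, 4, 7].

[14, 11, 4, 7]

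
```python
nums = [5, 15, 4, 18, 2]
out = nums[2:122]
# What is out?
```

nums has length 5. The slice nums[2:122] selects indices [2, 3, 4] (2->4, 3->18, 4->2), giving [4, 18, 2].

[4, 18, 2]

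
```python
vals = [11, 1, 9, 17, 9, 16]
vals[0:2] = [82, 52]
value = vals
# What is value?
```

vals starts as [11, 1, 9, 17, 9, 16] (length 6). The slice vals[0:2] covers indices [0, 1] with values [11, 1]. Replacing that slice with [82, 52] (same length) produces [82, 52, 9, 17, 9, 16].

[82, 52, 9, 17, 9, 16]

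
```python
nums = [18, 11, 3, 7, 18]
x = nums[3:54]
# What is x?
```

nums has length 5. The slice nums[3:54] selects indices [3, 4] (3->7, 4->18), giving [7, 18].

[7, 18]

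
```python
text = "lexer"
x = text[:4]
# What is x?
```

text has length 5. The slice text[:4] selects indices [0, 1, 2, 3] (0->'l', 1->'e', 2->'x', 3->'e'), giving 'lexe'.

'lexe'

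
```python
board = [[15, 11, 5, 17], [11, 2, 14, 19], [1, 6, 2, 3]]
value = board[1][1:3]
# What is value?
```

board[1] = [11, 2, 14, 19]. board[1] has length 4. The slice board[1][1:3] selects indices [1, 2] (1->2, 2->14), giving [2, 14].

[2, 14]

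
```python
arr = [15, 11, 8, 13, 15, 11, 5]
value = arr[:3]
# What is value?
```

arr has length 7. The slice arr[:3] selects indices [0, 1, 2] (0->15, 1->11, 2->8), giving [15, 11, 8].

[15, 11, 8]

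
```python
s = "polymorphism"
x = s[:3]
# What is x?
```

s has length 12. The slice s[:3] selects indices [0, 1, 2] (0->'p', 1->'o', 2->'l'), giving 'pol'.

'pol'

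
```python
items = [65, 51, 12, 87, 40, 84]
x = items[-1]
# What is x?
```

items has length 6. Negative index -1 maps to positive index 6 + (-1) = 5. items[5] = 84.

84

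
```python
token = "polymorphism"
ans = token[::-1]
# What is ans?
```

token has length 12. The slice token[::-1] selects indices [11, 10, 9, 8, 7, 6, 5, 4, 3, 2, 1, 0] (11->'m', 10->'s', 9->'i', 8->'h', 7->'p', 6->'r', 5->'o', 4->'m', 3->'y', 2->'l', 1->'o', 0->'p'), giving 'msihpromylop'.

'msihpromylop'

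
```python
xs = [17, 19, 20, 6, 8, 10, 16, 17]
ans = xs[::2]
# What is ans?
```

xs has length 8. The slice xs[::2] selects indices [0, 2, 4, 6] (0->17, 2->20, 4->8, 6->16), giving [17, 20, 8, 16].

[17, 20, 8, 16]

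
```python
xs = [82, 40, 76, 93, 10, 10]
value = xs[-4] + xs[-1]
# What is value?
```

xs has length 6. Negative index -4 maps to positive index 6 + (-4) = 2. xs[2] = 76.
xs has length 6. Negative index -1 maps to positive index 6 + (-1) = 5. xs[5] = 10.
Sum: 76 + 10 = 86.

86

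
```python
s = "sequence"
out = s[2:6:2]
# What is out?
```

s has length 8. The slice s[2:6:2] selects indices [2, 4] (2->'q', 4->'e'), giving 'qe'.

'qe'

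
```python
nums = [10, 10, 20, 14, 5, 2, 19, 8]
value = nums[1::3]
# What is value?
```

nums has length 8. The slice nums[1::3] selects indices [1, 4, 7] (1->10, 4->5, 7->8), giving [10, 5, 8].

[10, 5, 8]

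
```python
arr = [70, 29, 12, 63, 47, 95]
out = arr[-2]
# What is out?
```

arr has length 6. Negative index -2 maps to positive index 6 + (-2) = 4. arr[4] = 47.

47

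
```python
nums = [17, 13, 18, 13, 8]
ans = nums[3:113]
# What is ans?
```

nums has length 5. The slice nums[3:113] selects indices [3, 4] (3->13, 4->8), giving [13, 8].

[13, 8]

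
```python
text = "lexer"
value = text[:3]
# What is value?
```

text has length 5. The slice text[:3] selects indices [0, 1, 2] (0->'l', 1->'e', 2->'x'), giving 'lex'.

'lex'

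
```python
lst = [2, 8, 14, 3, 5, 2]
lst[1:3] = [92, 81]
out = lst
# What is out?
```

lst starts as [2, 8, 14, 3, 5, 2] (length 6). The slice lst[1:3] covers indices [1, 2] with values [8, 14]. Replacing that slice with [92, 81] (same length) produces [2, 92, 81, 3, 5, 2].

[2, 92, 81, 3, 5, 2]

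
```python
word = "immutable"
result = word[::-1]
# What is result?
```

word has length 9. The slice word[::-1] selects indices [8, 7, 6, 5, 4, 3, 2, 1, 0] (8->'e', 7->'l', 6->'b', 5->'a', 4->'t', 3->'u', 2->'m', 1->'m', 0->'i'), giving 'elbatummi'.

'elbatummi'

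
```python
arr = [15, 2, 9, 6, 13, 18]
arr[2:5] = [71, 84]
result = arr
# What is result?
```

arr starts as [15, 2, 9, 6, 13, 18] (length 6). The slice arr[2:5] covers indices [2, 3, 4] with values [9, 6, 13]. Replacing that slice with [71, 84] (different length) produces [15, 2, 71, 84, 18].

[15, 2, 71, 84, 18]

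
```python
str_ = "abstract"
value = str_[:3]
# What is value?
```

str_ has length 8. The slice str_[:3] selects indices [0, 1, 2] (0->'a', 1->'b', 2->'s'), giving 'abs'.

'abs'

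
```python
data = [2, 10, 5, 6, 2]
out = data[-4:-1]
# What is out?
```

data has length 5. The slice data[-4:-1] selects indices [1, 2, 3] (1->10, 2->5, 3->6), giving [10, 5, 6].

[10, 5, 6]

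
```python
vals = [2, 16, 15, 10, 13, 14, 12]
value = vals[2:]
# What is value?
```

vals has length 7. The slice vals[2:] selects indices [2, 3, 4, 5, 6] (2->15, 3->10, 4->13, 5->14, 6->12), giving [15, 10, 13, 14, 12].

[15, 10, 13, 14, 12]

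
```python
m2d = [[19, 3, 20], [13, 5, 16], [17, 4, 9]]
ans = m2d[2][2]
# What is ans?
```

m2d[2] = [17, 4, 9]. Taking column 2 of that row yields 9.

9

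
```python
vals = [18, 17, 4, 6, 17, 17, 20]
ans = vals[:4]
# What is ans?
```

vals has length 7. The slice vals[:4] selects indices [0, 1, 2, 3] (0->18, 1->17, 2->4, 3->6), giving [18, 17, 4, 6].

[18, 17, 4, 6]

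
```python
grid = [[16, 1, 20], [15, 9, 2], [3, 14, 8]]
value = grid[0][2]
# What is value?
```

grid[0] = [16, 1, 20]. Taking column 2 of that row yields 20.

20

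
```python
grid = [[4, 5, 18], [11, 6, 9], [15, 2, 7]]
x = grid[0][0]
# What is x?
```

grid[0] = [4, 5, 18]. Taking column 0 of that row yields 4.

4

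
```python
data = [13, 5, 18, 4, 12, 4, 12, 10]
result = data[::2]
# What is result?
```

data has length 8. The slice data[::2] selects indices [0, 2, 4, 6] (0->13, 2->18, 4->12, 6->12), giving [13, 18, 12, 12].

[13, 18, 12, 12]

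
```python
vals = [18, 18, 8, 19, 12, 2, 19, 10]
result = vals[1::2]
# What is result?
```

vals has length 8. The slice vals[1::2] selects indices [1, 3, 5, 7] (1->18, 3->19, 5->2, 7->10), giving [18, 19, 2, 10].

[18, 19, 2, 10]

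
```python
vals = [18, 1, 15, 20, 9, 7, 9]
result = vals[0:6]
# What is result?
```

vals has length 7. The slice vals[0:6] selects indices [0, 1, 2, 3, 4, 5] (0->18, 1->1, 2->15, 3->20, 4->9, 5->7), giving [18, 1, 15, 20, 9, 7].

[18, 1, 15, 20, 9, 7]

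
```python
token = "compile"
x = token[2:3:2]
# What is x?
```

token has length 7. The slice token[2:3:2] selects indices [2] (2->'m'), giving 'm'.

'm'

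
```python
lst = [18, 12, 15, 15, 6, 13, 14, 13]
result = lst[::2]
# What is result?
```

lst has length 8. The slice lst[::2] selects indices [0, 2, 4, 6] (0->18, 2->15, 4->6, 6->14), giving [18, 15, 6, 14].

[18, 15, 6, 14]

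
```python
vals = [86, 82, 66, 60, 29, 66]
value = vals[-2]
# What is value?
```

vals has length 6. Negative index -2 maps to positive index 6 + (-2) = 4. vals[4] = 29.

29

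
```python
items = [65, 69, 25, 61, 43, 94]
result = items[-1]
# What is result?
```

items has length 6. Negative index -1 maps to positive index 6 + (-1) = 5. items[5] = 94.

94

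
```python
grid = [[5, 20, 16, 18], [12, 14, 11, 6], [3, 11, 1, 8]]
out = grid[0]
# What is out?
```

grid has 3 rows. Row 0 is [5, 20, 16, 18].

[5, 20, 16, 18]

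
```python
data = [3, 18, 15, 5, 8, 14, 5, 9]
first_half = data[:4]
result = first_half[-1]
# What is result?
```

data has length 8. The slice data[:4] selects indices [0, 1, 2, 3] (0->3, 1->18, 2->15, 3->5), giving [3, 18, 15, 5]. So first_half = [3, 18, 15, 5]. Then first_half[-1] = 5.

5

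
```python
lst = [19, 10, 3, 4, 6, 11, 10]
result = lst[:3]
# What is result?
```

lst has length 7. The slice lst[:3] selects indices [0, 1, 2] (0->19, 1->10, 2->3), giving [19, 10, 3].

[19, 10, 3]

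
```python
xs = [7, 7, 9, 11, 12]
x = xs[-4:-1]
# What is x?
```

xs has length 5. The slice xs[-4:-1] selects indices [1, 2, 3] (1->7, 2->9, 3->11), giving [7, 9, 11].

[7, 9, 11]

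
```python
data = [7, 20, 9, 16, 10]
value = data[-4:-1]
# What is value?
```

data has length 5. The slice data[-4:-1] selects indices [1, 2, 3] (1->20, 2->9, 3->16), giving [20, 9, 16].

[20, 9, 16]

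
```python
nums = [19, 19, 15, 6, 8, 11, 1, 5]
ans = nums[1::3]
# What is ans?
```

nums has length 8. The slice nums[1::3] selects indices [1, 4, 7] (1->19, 4->8, 7->5), giving [19, 8, 5].

[19, 8, 5]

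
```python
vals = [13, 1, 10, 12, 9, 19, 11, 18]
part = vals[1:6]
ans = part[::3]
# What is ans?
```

vals has length 8. The slice vals[1:6] selects indices [1, 2, 3, 4, 5] (1->1, 2->10, 3->12, 4->9, 5->19), giving [1, 10, 12, 9, 19]. So part = [1, 10, 12, 9, 19]. part has length 5. The slice part[::3] selects indices [0, 3] (0->1, 3->9), giving [1, 9].

[1, 9]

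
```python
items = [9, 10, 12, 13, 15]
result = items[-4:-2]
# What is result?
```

items has length 5. The slice items[-4:-2] selects indices [1, 2] (1->10, 2->12), giving [10, 12].

[10, 12]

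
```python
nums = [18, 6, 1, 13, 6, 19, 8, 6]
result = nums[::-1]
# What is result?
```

nums has length 8. The slice nums[::-1] selects indices [7, 6, 5, 4, 3, 2, 1, 0] (7->6, 6->8, 5->19, 4->6, 3->13, 2->1, 1->6, 0->18), giving [6, 8, 19, 6, 13, 1, 6, 18].

[6, 8, 19, 6, 13, 1, 6, 18]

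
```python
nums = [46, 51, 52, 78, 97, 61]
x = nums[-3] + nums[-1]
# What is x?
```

nums has length 6. Negative index -3 maps to positive index 6 + (-3) = 3. nums[3] = 78.
nums has length 6. Negative index -1 maps to positive index 6 + (-1) = 5. nums[5] = 61.
Sum: 78 + 61 = 139.

139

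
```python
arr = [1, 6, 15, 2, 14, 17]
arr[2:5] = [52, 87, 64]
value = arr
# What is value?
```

arr starts as [1, 6, 15, 2, 14, 17] (length 6). The slice arr[2:5] covers indices [2, 3, 4] with values [15, 2, 14]. Replacing that slice with [52, 87, 64] (same length) produces [1, 6, 52, 87, 64, 17].

[1, 6, 52, 87, 64, 17]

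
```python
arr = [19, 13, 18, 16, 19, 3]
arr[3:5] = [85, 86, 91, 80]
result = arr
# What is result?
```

arr starts as [19, 13, 18, 16, 19, 3] (length 6). The slice arr[3:5] covers indices [3, 4] with values [16, 19]. Replacing that slice with [85, 86, 91, 80] (different length) produces [19, 13, 18, 85, 86, 91, 80, 3].

[19, 13, 18, 85, 86, 91, 80, 3]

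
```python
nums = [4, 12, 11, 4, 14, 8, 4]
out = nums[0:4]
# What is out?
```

nums has length 7. The slice nums[0:4] selects indices [0, 1, 2, 3] (0->4, 1->12, 2->11, 3->4), giving [4, 12, 11, 4].

[4, 12, 11, 4]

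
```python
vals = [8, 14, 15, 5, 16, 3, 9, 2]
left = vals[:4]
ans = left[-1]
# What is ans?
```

vals has length 8. The slice vals[:4] selects indices [0, 1, 2, 3] (0->8, 1->14, 2->15, 3->5), giving [8, 14, 15, 5]. So left = [8, 14, 15, 5]. Then left[-1] = 5.

5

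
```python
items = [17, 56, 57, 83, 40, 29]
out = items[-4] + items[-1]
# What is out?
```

items has length 6. Negative index -4 maps to positive index 6 + (-4) = 2. items[2] = 57.
items has length 6. Negative index -1 maps to positive index 6 + (-1) = 5. items[5] = 29.
Sum: 57 + 29 = 86.

86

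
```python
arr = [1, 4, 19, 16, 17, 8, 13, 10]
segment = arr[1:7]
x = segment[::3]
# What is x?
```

arr has length 8. The slice arr[1:7] selects indices [1, 2, 3, 4, 5, 6] (1->4, 2->19, 3->16, 4->17, 5->8, 6->13), giving [4, 19, 16, 17, 8, 13]. So segment = [4, 19, 16, 17, 8, 13]. segment has length 6. The slice segment[::3] selects indices [0, 3] (0->4, 3->17), giving [4, 17].

[4, 17]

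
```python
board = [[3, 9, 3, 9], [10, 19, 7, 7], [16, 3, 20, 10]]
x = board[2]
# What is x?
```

board has 3 rows. Row 2 is [16, 3, 20, 10].

[16, 3, 20, 10]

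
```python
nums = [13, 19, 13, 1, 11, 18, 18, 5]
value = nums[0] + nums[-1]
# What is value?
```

nums has length 8. nums[0] = 13.
nums has length 8. Negative index -1 maps to positive index 8 + (-1) = 7. nums[7] = 5.
Sum: 13 + 5 = 18.

18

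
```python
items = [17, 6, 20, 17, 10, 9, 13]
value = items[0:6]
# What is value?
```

items has length 7. The slice items[0:6] selects indices [0, 1, 2, 3, 4, 5] (0->17, 1->6, 2->20, 3->17, 4->10, 5->9), giving [17, 6, 20, 17, 10, 9].

[17, 6, 20, 17, 10, 9]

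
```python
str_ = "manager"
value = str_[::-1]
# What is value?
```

str_ has length 7. The slice str_[::-1] selects indices [6, 5, 4, 3, 2, 1, 0] (6->'r', 5->'e', 4->'g', 3->'a', 2->'n', 1->'a', 0->'m'), giving 'reganam'.

'reganam'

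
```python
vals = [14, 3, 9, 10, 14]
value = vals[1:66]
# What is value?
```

vals has length 5. The slice vals[1:66] selects indices [1, 2, 3, 4] (1->3, 2->9, 3->10, 4->14), giving [3, 9, 10, 14].

[3, 9, 10, 14]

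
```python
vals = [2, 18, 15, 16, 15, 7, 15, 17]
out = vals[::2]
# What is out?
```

vals has length 8. The slice vals[::2] selects indices [0, 2, 4, 6] (0->2, 2->15, 4->15, 6->15), giving [2, 15, 15, 15].

[2, 15, 15, 15]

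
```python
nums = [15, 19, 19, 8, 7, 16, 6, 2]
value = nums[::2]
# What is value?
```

nums has length 8. The slice nums[::2] selects indices [0, 2, 4, 6] (0->15, 2->19, 4->7, 6->6), giving [15, 19, 7, 6].

[15, 19, 7, 6]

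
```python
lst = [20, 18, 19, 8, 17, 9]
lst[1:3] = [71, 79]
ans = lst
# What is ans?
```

lst starts as [20, 18, 19, 8, 17, 9] (length 6). The slice lst[1:3] covers indices [1, 2] with values [18, 19]. Replacing that slice with [71, 79] (same length) produces [20, 71, 79, 8, 17, 9].

[20, 71, 79, 8, 17, 9]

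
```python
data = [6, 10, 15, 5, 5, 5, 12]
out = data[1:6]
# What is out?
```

data has length 7. The slice data[1:6] selects indices [1, 2, 3, 4, 5] (1->10, 2->15, 3->5, 4->5, 5->5), giving [10, 15, 5, 5, 5].

[10, 15, 5, 5, 5]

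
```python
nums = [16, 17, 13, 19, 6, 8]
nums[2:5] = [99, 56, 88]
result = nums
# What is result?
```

nums starts as [16, 17, 13, 19, 6, 8] (length 6). The slice nums[2:5] covers indices [2, 3, 4] with values [13, 19, 6]. Replacing that slice with [99, 56, 88] (same length) produces [16, 17, 99, 56, 88, 8].

[16, 17, 99, 56, 88, 8]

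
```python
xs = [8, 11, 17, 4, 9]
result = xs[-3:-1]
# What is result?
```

xs has length 5. The slice xs[-3:-1] selects indices [2, 3] (2->17, 3->4), giving [17, 4].

[17, 4]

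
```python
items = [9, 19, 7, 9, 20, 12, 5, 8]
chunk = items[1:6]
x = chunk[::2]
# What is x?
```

items has length 8. The slice items[1:6] selects indices [1, 2, 3, 4, 5] (1->19, 2->7, 3->9, 4->20, 5->12), giving [19, 7, 9, 20, 12]. So chunk = [19, 7, 9, 20, 12]. chunk has length 5. The slice chunk[::2] selects indices [0, 2, 4] (0->19, 2->9, 4->12), giving [19, 9, 12].

[19, 9, 12]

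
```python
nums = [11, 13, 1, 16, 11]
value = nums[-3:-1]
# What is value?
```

nums has length 5. The slice nums[-3:-1] selects indices [2, 3] (2->1, 3->16), giving [1, 16].

[1, 16]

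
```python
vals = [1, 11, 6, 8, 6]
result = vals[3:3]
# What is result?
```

vals has length 5. The slice vals[3:3] resolves to an empty index range, so the result is [].

[]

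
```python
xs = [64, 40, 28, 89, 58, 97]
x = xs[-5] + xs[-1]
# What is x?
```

xs has length 6. Negative index -5 maps to positive index 6 + (-5) = 1. xs[1] = 40.
xs has length 6. Negative index -1 maps to positive index 6 + (-1) = 5. xs[5] = 97.
Sum: 40 + 97 = 137.

137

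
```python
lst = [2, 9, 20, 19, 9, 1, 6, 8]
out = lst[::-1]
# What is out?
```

lst has length 8. The slice lst[::-1] selects indices [7, 6, 5, 4, 3, 2, 1, 0] (7->8, 6->6, 5->1, 4->9, 3->19, 2->20, 1->9, 0->2), giving [8, 6, 1, 9, 19, 20, 9, 2].

[8, 6, 1, 9, 19, 20, 9, 2]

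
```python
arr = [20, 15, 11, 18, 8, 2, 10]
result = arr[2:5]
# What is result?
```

arr has length 7. The slice arr[2:5] selects indices [2, 3, 4] (2->11, 3->18, 4->8), giving [11, 18, 8].

[11, 18, 8]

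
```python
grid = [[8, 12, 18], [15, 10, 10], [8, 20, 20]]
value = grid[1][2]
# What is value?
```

grid[1] = [15, 10, 10]. Taking column 2 of that row yields 10.

10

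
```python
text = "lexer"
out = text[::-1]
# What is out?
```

text has length 5. The slice text[::-1] selects indices [4, 3, 2, 1, 0] (4->'r', 3->'e', 2->'x', 1->'e', 0->'l'), giving 'rexel'.

'rexel'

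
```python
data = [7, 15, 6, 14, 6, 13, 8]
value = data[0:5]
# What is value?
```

data has length 7. The slice data[0:5] selects indices [0, 1, 2, 3, 4] (0->7, 1->15, 2->6, 3->14, 4->6), giving [7, 15, 6, 14, 6].

[7, 15, 6, 14, 6]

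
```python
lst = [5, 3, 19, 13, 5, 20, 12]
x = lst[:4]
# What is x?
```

lst has length 7. The slice lst[:4] selects indices [0, 1, 2, 3] (0->5, 1->3, 2->19, 3->13), giving [5, 3, 19, 13].

[5, 3, 19, 13]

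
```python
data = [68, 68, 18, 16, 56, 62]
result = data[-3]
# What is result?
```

data has length 6. Negative index -3 maps to positive index 6 + (-3) = 3. data[3] = 16.

16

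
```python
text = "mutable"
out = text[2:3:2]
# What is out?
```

text has length 7. The slice text[2:3:2] selects indices [2] (2->'t'), giving 't'.

't'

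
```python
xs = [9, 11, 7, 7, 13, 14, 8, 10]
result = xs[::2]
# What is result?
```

xs has length 8. The slice xs[::2] selects indices [0, 2, 4, 6] (0->9, 2->7, 4->13, 6->8), giving [9, 7, 13, 8].

[9, 7, 13, 8]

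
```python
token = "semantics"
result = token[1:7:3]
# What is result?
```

token has length 9. The slice token[1:7:3] selects indices [1, 4] (1->'e', 4->'n'), giving 'en'.

'en'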